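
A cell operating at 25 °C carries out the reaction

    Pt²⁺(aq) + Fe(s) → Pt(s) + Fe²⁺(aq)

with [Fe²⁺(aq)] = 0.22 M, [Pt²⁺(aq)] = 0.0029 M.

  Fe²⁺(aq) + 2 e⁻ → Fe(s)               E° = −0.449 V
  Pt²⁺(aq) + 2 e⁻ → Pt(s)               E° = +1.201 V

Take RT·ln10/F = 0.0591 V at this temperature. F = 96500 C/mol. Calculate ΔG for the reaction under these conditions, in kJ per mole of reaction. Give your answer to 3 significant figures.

−308 kJ/mol

With Pt²⁺/Pt reduced at the cathode, E°cell = +1.201 − (−0.449) = +1.650 V and n = 2.
The reaction quotient is [Fe²⁺(aq)] / [Pt²⁺(aq)] = 75.9; by Nernst, E = +1.650 − (0.0591/2)(1.880) = +1.5944 V.
Finally ΔG = −nFE = −(2)(96500 C/mol)(+1.5944 V) = −308 kJ/mol.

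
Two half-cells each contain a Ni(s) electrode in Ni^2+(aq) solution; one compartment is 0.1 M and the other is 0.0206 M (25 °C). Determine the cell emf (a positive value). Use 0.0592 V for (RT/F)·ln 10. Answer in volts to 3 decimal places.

For a concentration cell E°cell = 0, since both electrodes use the same couple.
The compartment with the higher Ni^2+(aq) concentration (0.1 M) acts as the cathode; ions are reduced there and produced at the dilute (0.0206 M) anode.
With n = 2, Ecell = −(0.0592/2)·log([dilute]/[conc]) = −(0.0592/2)·log(0.0206/0.1) = +0.020 V.

0.020 V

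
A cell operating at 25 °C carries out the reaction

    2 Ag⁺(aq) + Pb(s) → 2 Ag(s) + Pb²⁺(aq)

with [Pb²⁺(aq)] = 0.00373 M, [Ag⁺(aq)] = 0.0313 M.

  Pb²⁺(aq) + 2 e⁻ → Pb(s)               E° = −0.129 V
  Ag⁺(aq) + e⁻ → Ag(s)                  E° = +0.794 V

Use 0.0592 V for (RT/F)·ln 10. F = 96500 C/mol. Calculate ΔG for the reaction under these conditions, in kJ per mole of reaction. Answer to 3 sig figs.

−175 kJ/mol

The standard cell potential is +0.794 − (−0.129) = +0.923 V, with n = 2 electrons in the balanced equation.
The reaction quotient is [Pb²⁺(aq)] / [Ag⁺(aq)]^2 = 3.81; by Nernst, E = +0.923 − (0.0592/2)(0.581) = +0.9058 V.
Finally ΔG = −nFE = −(2)(96500 C/mol)(+0.9058 V) = −175 kJ/mol.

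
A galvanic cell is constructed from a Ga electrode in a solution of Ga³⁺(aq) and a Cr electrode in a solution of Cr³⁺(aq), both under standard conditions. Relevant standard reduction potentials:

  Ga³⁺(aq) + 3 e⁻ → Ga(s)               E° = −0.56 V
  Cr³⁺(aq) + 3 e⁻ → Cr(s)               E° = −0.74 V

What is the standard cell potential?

+0.18 V

Of the two couples in this cell, the one with the more positive reduction potential is reduced at the cathode: here that is Ga³⁺/Ga (−0.56 V); Cr³⁺/Cr (−0.74 V) is the anode.
E°cell = E°(cathode) − E°(anode) = −0.56 − (−0.74) = +0.18 V.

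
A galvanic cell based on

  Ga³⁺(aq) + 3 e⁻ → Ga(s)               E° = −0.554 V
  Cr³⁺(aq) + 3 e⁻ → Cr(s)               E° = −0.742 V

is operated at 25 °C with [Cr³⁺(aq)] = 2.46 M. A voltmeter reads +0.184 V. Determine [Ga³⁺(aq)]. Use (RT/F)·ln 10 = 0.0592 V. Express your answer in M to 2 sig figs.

The Ga³⁺/Ga couple has the larger reduction potential, so it is the cathode: E°cell = −0.554 − (−0.742) = +0.188 V and n = 3.
Rearranging E = E° − (0.0592/n)·log Q gives log Q = 3(+0.188 − (+0.184))/0.0592 = 0.203.
The balanced reaction is Ga³⁺(aq) + Cr(s) → Ga(s) + Cr³⁺(aq), so Q = [Cr³⁺(aq)] / [Ga³⁺(aq)].
Solving for the unknown gives log [Ga³⁺(aq)] = 0.188, so [Ga³⁺(aq)] ≈ 1.5 M.

1.5 M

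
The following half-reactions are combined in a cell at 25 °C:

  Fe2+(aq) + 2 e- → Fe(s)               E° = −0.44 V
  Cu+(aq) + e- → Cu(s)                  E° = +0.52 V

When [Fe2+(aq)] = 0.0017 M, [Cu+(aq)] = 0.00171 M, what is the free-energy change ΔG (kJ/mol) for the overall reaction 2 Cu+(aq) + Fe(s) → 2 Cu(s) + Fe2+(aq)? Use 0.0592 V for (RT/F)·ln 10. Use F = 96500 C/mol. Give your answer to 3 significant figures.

−169 kJ/mol

E°cell = +0.52 − (−0.44) = +0.96 V; the balanced reaction transfers n = 2 electrons.
The reaction quotient is [Fe2+(aq)] / [Cu+(aq)]^2 = 581; by Nernst, E = +0.96 − (0.0592/2)(2.764) = +0.8782 V.
Then ΔG = −nFE = −2 × 96500 × +0.8782 J/mol = −169 kJ/mol.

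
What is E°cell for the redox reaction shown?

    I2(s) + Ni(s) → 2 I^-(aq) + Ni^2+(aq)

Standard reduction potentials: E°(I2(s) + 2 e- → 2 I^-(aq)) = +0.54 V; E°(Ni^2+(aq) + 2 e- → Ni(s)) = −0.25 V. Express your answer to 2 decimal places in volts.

+0.79 V

In the reaction as written, I2(s) is reduced (cathode) and Ni^2+(aq) is produced by oxidation at the anode.
E°cell = E°(cathode) − E°(anode) = +0.54 − (−0.25) = +0.79 V.
The positive value indicates the reaction is spontaneous as written.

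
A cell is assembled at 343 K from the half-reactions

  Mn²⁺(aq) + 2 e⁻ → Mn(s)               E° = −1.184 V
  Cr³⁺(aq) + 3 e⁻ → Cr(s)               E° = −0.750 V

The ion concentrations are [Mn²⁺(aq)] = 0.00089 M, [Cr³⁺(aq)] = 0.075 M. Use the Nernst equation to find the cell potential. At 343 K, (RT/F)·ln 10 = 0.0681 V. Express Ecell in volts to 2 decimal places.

+0.51 V

The Cr³⁺/Cr couple has the more positive E°, so it is the cathode; Mn²⁺/Mn is the anode.
E°cell = E°cat − E°an = −0.750 − (−1.184) = +0.434 V; n = 6.
For the overall reaction 2 Cr³⁺(aq) + 3 Mn(s) → 2 Cr(s) + 3 Mn²⁺(aq), Q = [Mn²⁺(aq)]^3 / [Cr³⁺(aq)]^2 = 1.25×10^−7, giving log Q = −6.902.
By the Nernst equation, E = +0.434 − (0.0681/6)·(−6.902) = +0.51 V.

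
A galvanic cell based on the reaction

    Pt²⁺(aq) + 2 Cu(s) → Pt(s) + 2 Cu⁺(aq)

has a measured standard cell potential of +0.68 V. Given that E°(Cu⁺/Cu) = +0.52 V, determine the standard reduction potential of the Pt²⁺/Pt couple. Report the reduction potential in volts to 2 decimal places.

In the reaction as written the Pt²⁺/Pt couple is reduced (cathode) and Cu⁺/Cu is oxidized (anode), so E°cell = E°(Pt²⁺/Pt) − E°(Cu⁺/Cu).
E°(Pt²⁺/Pt) = E°cell + E°(anode) = +0.68 + (+0.52) = +1.20 V.

+1.20 V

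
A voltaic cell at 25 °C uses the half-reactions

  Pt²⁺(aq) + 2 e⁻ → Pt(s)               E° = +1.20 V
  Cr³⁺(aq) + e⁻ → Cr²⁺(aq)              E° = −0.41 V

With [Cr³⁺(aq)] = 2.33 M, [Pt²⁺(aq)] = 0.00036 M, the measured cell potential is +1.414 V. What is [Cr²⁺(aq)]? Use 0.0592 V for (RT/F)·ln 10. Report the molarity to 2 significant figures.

The Pt²⁺/Pt couple has the larger reduction potential, so it is the cathode: E°cell = +1.20 − (−0.41) = +1.61 V and n = 2.
Since E = E° − (0.0592/n)·log Q, log Q = n(E° − E)/0.0592 = 6.622.
For Pt²⁺(aq) + 2 Cr²⁺(aq) → Pt(s) + 2 Cr³⁺(aq), the reaction quotient is Q = [Cr³⁺(aq)]^2 / ([Pt²⁺(aq)]·[Cr²⁺(aq)]^2).
Isolating [Cr²⁺(aq)] in Q = 10^{6.622} yields log [Cr²⁺(aq)] = −1.222, i.e. 0.060 M.

0.060 M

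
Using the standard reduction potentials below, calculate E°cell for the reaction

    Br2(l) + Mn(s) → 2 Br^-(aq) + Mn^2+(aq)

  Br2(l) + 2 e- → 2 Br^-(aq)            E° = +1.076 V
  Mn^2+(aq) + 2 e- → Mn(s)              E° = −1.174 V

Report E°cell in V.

+2.250 V

Br2(l) gains electrons, so the Br₂/Br⁻ couple is the cathode; the Mn²⁺/Mn couple is the anode.
E°cell = E°(cathode) − E°(anode) = +1.076 − (−1.174) = +2.250 V.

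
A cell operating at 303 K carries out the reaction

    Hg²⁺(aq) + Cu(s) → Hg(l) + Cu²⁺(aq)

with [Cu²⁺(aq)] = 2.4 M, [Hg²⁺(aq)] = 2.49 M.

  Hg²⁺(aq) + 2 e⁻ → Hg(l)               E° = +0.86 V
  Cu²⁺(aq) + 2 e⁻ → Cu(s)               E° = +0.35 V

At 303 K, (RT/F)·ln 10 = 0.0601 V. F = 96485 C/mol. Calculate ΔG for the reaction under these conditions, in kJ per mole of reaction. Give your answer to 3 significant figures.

The standard cell potential is +0.86 − (+0.35) = +0.51 V, with n = 2 electrons in the balanced equation.
The reaction quotient is [Cu²⁺(aq)] / [Hg²⁺(aq)] = 0.964; by Nernst, E = +0.51 − (0.0601/2)(−0.016) = +0.5105 V.
Then ΔG = −nFE = −2 × 96485 × +0.5105 J/mol = −98.5 kJ/mol.

−98.5 kJ/mol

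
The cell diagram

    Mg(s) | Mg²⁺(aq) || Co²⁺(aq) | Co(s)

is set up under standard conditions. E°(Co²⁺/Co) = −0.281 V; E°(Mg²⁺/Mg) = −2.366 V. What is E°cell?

+2.085 V

By convention the left-hand electrode in cell notation is the anode (oxidation) and the right-hand electrode is the cathode (reduction).
E°cell = E°(right) − E°(left) = −0.281 − (−2.366) = +2.085 V.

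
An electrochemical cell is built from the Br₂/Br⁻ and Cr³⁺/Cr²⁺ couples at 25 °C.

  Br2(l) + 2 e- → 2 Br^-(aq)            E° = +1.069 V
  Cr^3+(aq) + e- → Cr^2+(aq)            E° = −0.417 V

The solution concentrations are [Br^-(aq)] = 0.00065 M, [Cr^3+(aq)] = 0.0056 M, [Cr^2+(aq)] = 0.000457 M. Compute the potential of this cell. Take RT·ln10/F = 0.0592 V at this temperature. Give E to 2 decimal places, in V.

+1.61 V

Since E°(Br₂/Br⁻) > E°(Cr³⁺/Cr²⁺), Br₂/Br⁻ serves as the cathode.
E°cell = E°cat − E°an = +1.069 − (−0.417) = +1.486 V; n = 2.
Balancing gives Br2(l) + 2 Cr^2+(aq) → 2 Br^-(aq) + 2 Cr^3+(aq); hence Q = ([Br^-(aq)]^2·[Cr^3+(aq)]^2) / [Cr^2+(aq)]^2 = 6.34×10^−5 (log Q = −4.198).
E = E° − (0.0592/n)·log Q = +1.486 − (0.0592/2)(−4.198) = +1.61 V.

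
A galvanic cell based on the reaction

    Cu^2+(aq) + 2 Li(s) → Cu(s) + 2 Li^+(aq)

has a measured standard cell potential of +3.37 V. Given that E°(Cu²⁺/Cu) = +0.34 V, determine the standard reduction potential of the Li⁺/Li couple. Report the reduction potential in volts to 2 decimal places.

In the reaction as written the Cu²⁺/Cu couple is reduced (cathode) and Li⁺/Li is oxidized (anode), so E°cell = E°(Cu²⁺/Cu) − E°(Li⁺/Li).
E°(Li⁺/Li) = E°(cathode) − E°cell = +0.34 − (+3.37) = −3.03 V.

−3.03 V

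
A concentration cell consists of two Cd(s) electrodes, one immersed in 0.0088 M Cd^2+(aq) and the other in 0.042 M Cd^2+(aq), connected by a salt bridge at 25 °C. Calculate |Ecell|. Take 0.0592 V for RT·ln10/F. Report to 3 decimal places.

For a concentration cell E°cell = 0, since both electrodes use the same couple.
The compartment with the higher Cd^2+(aq) concentration (0.042 M) acts as the cathode; ions are reduced there and produced at the dilute (0.0088 M) anode.
With n = 2, Ecell = −(0.0592/2)·log([dilute]/[conc]) = −(0.0592/2)·log(0.0088/0.042) = +0.020 V.

0.020 V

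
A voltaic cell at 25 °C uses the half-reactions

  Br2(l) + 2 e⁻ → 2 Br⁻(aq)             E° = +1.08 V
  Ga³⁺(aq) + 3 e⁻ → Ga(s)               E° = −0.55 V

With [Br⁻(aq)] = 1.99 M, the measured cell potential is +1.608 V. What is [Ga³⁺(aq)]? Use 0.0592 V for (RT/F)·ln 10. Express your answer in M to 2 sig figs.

With Br₂/Br⁻ at the cathode and Ga³⁺/Ga at the anode, E°cell = +1.08 − (−0.55) = +1.63 V (n = 6).
From the Nernst equation, log Q = n(E° − E)/0.0592 = 6·(+1.63 − (+1.608))/0.0592 = 2.230.
For 3 Br2(l) + 2 Ga(s) → 6 Br⁻(aq) + 2 Ga³⁺(aq), the reaction quotient is Q = [Br⁻(aq)]^6·[Ga³⁺(aq)]^2.
Isolating [Ga³⁺(aq)] in Q = 10^{2.230} yields log [Ga³⁺(aq)] = 0.218, i.e. 1.7 M.

1.7 M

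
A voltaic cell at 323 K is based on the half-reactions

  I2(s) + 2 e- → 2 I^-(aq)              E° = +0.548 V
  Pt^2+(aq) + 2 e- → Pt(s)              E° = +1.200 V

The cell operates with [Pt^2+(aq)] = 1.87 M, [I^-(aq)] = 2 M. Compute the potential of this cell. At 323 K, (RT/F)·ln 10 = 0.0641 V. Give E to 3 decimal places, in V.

+0.680 V

The Pt²⁺/Pt couple has the more positive E°, so it is the cathode; I₂/I⁻ is the anode.
E°cell = +1.200 − (+0.548) = +0.652 V, with n = 2 electrons transferred.
For the overall reaction Pt^2+(aq) + 2 I^-(aq) → Pt(s) + I2(s), Q = 1 / ([Pt^2+(aq)]·[I^-(aq)]^2) = 0.134, giving log Q = −0.874.
By the Nernst equation, E = +0.652 − (0.0641/2)·(−0.874) = +0.680 V.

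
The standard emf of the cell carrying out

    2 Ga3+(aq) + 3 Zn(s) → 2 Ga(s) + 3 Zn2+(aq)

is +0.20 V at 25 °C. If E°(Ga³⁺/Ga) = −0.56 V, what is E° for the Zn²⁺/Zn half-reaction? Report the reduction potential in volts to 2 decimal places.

In the reaction as written the Ga³⁺/Ga couple is reduced (cathode) and Zn²⁺/Zn is oxidized (anode), so E°cell = E°(Ga³⁺/Ga) − E°(Zn²⁺/Zn).
E°(Zn²⁺/Zn) = E°(cathode) − E°cell = −0.56 − (+0.20) = −0.76 V.

−0.76 V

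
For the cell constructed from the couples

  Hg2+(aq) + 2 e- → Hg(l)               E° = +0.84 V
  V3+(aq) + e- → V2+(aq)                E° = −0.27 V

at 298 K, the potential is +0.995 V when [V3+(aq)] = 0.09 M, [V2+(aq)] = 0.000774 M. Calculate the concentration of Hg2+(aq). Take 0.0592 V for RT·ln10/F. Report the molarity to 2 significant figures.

1.8 M

Hg²⁺/Hg is the cathode (higher E°); E°cell = +0.84 − (−0.27) = +1.11 V with n = 2.
From the Nernst equation, log Q = n(E° − E)/0.0592 = 2·(+1.11 − (+0.995))/0.0592 = 3.885.
The balanced reaction is Hg2+(aq) + 2 V2+(aq) → Hg(l) + 2 V3+(aq), so Q = [V3+(aq)]^2 / ([Hg2+(aq)]·[V2+(aq)]^2).
Substituting the known concentrations and solving, log [Hg2+(aq)] = 0.246 and [Hg2+(aq)] = 1.8 M.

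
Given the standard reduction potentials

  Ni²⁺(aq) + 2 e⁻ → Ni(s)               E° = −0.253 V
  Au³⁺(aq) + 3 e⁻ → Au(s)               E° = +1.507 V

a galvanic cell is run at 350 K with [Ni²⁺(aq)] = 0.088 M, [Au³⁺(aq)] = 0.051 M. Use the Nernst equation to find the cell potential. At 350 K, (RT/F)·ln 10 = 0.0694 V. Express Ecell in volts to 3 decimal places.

+1.767 V

The Au³⁺/Au couple has the more positive E°, so it is the cathode; Ni²⁺/Ni is the anode.
The standard potential is +1.507 − (−0.253) = +1.760 V and the balanced reaction transfers n = 6 electrons.
Balancing gives 2 Au³⁺(aq) + 3 Ni(s) → 2 Au(s) + 3 Ni²⁺(aq); hence Q = [Ni²⁺(aq)]^3 / [Au³⁺(aq)]^2 = 0.262 (log Q = −0.582).
Applying E = E° − (RT ln10/nF)·log Q gives +1.760 − (0.0694/6)(−0.582) = +1.767 V.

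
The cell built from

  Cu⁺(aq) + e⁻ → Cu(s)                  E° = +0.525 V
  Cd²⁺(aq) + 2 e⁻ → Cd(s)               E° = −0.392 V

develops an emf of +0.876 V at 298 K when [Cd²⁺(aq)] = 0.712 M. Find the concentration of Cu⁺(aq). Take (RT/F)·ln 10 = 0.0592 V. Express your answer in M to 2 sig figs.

0.17 M

The Cu⁺/Cu couple has the larger reduction potential, so it is the cathode: E°cell = +0.525 − (−0.392) = +0.917 V and n = 2.
Rearranging E = E° − (0.0592/n)·log Q gives log Q = 2(+0.917 − (+0.876))/0.0592 = 1.385.
Balancing electrons gives 2 Cu⁺(aq) + Cd(s) → 2 Cu(s) + Cd²⁺(aq); thus Q = [Cd²⁺(aq)] / [Cu⁺(aq)]^2.
Isolating [Cu⁺(aq)] in Q = 10^{1.385} yields log [Cu⁺(aq)] = −0.766, i.e. 0.17 M.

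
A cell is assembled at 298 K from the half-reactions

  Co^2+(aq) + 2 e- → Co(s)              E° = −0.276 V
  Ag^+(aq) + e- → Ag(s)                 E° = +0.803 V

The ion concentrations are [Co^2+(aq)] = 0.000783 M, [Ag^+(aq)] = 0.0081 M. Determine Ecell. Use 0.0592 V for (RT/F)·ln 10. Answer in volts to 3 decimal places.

The Ag⁺/Ag couple has the more positive E°, so it is the cathode; Co²⁺/Co is the anode.
E°cell = +0.803 − (−0.276) = +1.079 V, with n = 2 electrons transferred.
Balancing gives 2 Ag^+(aq) + Co(s) → 2 Ag(s) + Co^2+(aq); hence Q = [Co^2+(aq)] / [Ag^+(aq)]^2 = 11.9 (log Q = 1.077).
By the Nernst equation, E = +1.079 − (0.0592/2)·(1.077) = +1.047 V.

+1.047 V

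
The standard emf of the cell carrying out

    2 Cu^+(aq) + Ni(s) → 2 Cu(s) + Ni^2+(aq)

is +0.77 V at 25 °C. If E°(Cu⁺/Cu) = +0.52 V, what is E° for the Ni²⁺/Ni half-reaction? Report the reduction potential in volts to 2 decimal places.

In the reaction as written the Cu⁺/Cu couple is reduced (cathode) and Ni²⁺/Ni is oxidized (anode), so E°cell = E°(Cu⁺/Cu) − E°(Ni²⁺/Ni).
E°(Ni²⁺/Ni) = E°(cathode) − E°cell = +0.52 − (+0.77) = −0.25 V.

−0.25 V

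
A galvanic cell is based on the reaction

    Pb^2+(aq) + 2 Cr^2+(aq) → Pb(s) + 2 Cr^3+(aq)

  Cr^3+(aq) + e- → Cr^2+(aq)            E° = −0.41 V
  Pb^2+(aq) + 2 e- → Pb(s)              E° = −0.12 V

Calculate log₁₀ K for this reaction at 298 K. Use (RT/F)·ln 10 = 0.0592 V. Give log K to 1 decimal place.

log K = 9.8

The Pb²⁺/Pb couple is reduced (cathode); E°cell = −0.12 − (−0.41) = +0.29 V with n = 2.
At equilibrium E = 0, so log K = nE°cell / 0.0592 = (2)(+0.29) / 0.0592 = 9.8.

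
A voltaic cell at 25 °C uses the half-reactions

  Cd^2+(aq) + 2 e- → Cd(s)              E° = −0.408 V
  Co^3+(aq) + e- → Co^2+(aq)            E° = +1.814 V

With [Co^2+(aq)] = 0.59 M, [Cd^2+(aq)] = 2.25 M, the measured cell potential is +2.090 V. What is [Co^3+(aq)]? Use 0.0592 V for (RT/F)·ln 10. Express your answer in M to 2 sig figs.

With Co³⁺/Co²⁺ at the cathode and Cd²⁺/Cd at the anode, E°cell = +1.814 − (−0.408) = +2.222 V (n = 2).
Rearranging E = E° − (0.0592/n)·log Q gives log Q = 2(+2.222 − (+2.090))/0.0592 = 4.459.
The balanced reaction is 2 Co^3+(aq) + Cd(s) → 2 Co^2+(aq) + Cd^2+(aq), so Q = ([Co^2+(aq)]^2·[Cd^2+(aq)]) / [Co^3+(aq)]^2.
Solving for the unknown gives log [Co^3+(aq)] = −2.283, so [Co^3+(aq)] ≈ 0.0052 M.

0.0052 M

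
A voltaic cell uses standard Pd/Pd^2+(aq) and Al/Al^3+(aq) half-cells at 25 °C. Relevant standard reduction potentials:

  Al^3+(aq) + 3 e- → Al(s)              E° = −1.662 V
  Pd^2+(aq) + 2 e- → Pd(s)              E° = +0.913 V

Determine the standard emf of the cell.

+2.575 V

Of the two couples in this cell, the one with the more positive reduction potential is reduced at the cathode: here that is Pd²⁺/Pd (+0.913 V); Al³⁺/Al (−1.662 V) is the anode.
E°cell = E°(cathode) − E°(anode) = +0.913 − (−1.662) = +2.575 V.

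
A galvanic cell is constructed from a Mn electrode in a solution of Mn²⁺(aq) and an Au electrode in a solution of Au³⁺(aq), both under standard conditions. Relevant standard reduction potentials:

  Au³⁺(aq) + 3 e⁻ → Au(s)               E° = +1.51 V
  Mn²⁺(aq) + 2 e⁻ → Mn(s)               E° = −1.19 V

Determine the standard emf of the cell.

The Au³⁺/Au couple has the higher E°, so Au ion is reduced (cathode) and Mn is oxidized (anode).
E°cell = E°(cathode) − E°(anode) = +1.51 − (−1.19) = +2.70 V.

+2.70 V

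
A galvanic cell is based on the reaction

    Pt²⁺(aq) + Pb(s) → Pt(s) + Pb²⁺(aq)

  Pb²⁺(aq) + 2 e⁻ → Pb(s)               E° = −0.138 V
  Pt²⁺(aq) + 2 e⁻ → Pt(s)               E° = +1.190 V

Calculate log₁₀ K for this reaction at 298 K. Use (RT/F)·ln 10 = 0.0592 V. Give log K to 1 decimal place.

The Pt²⁺/Pt couple is reduced (cathode); E°cell = +1.190 − (−0.138) = +1.328 V with n = 2.
At equilibrium E = 0, so log K = nE°cell / 0.0592 = (2)(+1.328) / 0.0592 = 44.9.

log K = 44.9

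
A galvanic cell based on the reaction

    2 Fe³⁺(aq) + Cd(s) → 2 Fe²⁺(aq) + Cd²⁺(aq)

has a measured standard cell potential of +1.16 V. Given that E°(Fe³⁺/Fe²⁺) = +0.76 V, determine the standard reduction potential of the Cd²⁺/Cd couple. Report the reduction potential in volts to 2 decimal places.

−0.40 V

In the reaction as written the Fe³⁺/Fe²⁺ couple is reduced (cathode) and Cd²⁺/Cd is oxidized (anode), so E°cell = E°(Fe³⁺/Fe²⁺) − E°(Cd²⁺/Cd).
E°(Cd²⁺/Cd) = E°(cathode) − E°cell = +0.76 − (+1.16) = −0.40 V.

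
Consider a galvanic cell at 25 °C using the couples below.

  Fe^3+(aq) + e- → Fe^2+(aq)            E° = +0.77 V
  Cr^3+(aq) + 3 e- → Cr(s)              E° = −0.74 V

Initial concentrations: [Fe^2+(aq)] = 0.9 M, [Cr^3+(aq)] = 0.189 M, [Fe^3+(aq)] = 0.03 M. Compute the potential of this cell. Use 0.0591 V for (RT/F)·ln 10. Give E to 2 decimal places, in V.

+1.44 V

The Fe³⁺/Fe²⁺ couple has the more positive E°, so it is the cathode; Cr³⁺/Cr is the anode.
E°cell = E°cat − E°an = +0.77 − (−0.74) = +1.51 V; n = 3.
Balancing gives 3 Fe^3+(aq) + Cr(s) → 3 Fe^2+(aq) + Cr^3+(aq); hence Q = ([Fe^2+(aq)]^3·[Cr^3+(aq)]) / [Fe^3+(aq)]^3 = 5.1×10^3 (log Q = 3.708).
E = E° − (0.0591/n)·log Q = +1.51 − (0.0591/3)(3.708) = +1.44 V.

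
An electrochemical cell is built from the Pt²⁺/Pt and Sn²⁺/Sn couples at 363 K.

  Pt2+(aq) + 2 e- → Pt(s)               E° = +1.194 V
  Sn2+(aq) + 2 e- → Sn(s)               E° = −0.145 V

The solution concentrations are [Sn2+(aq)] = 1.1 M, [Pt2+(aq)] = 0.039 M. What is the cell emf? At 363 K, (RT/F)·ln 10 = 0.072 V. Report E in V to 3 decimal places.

+1.287 V

Since E°(Pt²⁺/Pt) > E°(Sn²⁺/Sn), Pt²⁺/Pt serves as the cathode.
The standard potential is +1.194 − (−0.145) = +1.339 V and the balanced reaction transfers n = 2 electrons.
The balanced reaction is Pt2+(aq) + Sn(s) → Pt(s) + Sn2+(aq), so Q = [Sn2+(aq)] / [Pt2+(aq)] = 28.2 and log Q = 1.450.
By the Nernst equation, E = +1.339 − (0.072/2)·(1.450) = +1.287 V.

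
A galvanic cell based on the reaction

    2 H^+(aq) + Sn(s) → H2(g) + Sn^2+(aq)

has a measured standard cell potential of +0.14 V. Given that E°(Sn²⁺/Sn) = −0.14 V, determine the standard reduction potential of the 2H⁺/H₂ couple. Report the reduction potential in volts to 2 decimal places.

+0.00 V

In the reaction as written the 2H⁺/H₂ couple is reduced (cathode) and Sn²⁺/Sn is oxidized (anode), so E°cell = E°(2H⁺/H₂) − E°(Sn²⁺/Sn).
E°(2H⁺/H₂) = E°cell + E°(anode) = +0.14 + (−0.14) = +0.00 V.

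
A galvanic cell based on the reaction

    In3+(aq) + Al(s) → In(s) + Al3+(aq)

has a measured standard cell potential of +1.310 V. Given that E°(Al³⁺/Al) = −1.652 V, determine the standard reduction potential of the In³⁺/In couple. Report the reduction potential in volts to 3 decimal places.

In the reaction as written the In³⁺/In couple is reduced (cathode) and Al³⁺/Al is oxidized (anode), so E°cell = E°(In³⁺/In) − E°(Al³⁺/Al).
E°(In³⁺/In) = E°cell + E°(anode) = +1.310 + (−1.652) = −0.342 V.

−0.342 V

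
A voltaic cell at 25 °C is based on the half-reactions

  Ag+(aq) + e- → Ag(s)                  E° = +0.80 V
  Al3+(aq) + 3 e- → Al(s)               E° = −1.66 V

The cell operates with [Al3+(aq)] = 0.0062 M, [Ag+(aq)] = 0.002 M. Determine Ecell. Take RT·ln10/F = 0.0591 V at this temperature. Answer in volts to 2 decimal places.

+2.34 V

Ag⁺/Ag is reduced (cathode, E° = +0.80 V) and Al³⁺/Al is oxidized (anode).
E°cell = +0.80 − (−1.66) = +2.46 V, with n = 3 electrons transferred.
Balancing gives 3 Ag+(aq) + Al(s) → 3 Ag(s) + Al3+(aq); hence Q = [Al3+(aq)] / [Ag+(aq)]^3 = 7.75×10^5 (log Q = 5.889).
By the Nernst equation, E = +2.46 − (0.0591/3)·(5.889) = +2.34 V.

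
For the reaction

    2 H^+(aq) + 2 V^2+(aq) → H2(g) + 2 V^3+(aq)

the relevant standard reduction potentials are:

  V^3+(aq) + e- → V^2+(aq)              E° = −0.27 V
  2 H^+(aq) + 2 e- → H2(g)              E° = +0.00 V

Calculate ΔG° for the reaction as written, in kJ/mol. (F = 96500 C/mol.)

In the reaction as written H^+(aq) is reduced, so the 2H⁺/H₂ couple is the cathode and V³⁺/V²⁺ is the anode.
E°cell = +0.00 − (−0.27) = +0.27 V; balancing electrons gives n = 2.
ΔG° = −nFE°cell = −(2)(96500)(+0.27) J/mol = −52.1 kJ/mol.

−52.1 kJ/mol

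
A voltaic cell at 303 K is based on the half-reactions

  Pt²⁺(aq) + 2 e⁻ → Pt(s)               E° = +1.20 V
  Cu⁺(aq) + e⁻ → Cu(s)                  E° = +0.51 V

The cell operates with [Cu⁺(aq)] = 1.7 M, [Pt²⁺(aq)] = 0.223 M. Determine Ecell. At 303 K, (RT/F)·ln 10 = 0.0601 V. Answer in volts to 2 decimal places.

Pt²⁺/Pt is reduced (cathode, E° = +1.20 V) and Cu⁺/Cu is oxidized (anode).
The standard potential is +1.20 − (+0.51) = +0.69 V and the balanced reaction transfers n = 2 electrons.
For the overall reaction Pt²⁺(aq) + 2 Cu(s) → Pt(s) + 2 Cu⁺(aq), Q = [Cu⁺(aq)]^2 / [Pt²⁺(aq)] = 13, giving log Q = 1.113.
Applying E = E° − (RT ln10/nF)·log Q gives +0.69 − (0.0601/2)(1.113) = +0.66 V.

+0.66 V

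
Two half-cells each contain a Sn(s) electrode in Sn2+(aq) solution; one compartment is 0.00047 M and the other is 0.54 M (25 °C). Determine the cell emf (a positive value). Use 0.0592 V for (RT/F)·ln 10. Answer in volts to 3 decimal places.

For a concentration cell E°cell = 0, since both electrodes use the same couple.
The compartment with the higher Sn2+(aq) concentration (0.54 M) acts as the cathode; ions are reduced there and produced at the dilute (0.00047 M) anode.
With n = 2, Ecell = −(0.0592/2)·log([dilute]/[conc]) = −(0.0592/2)·log(0.00047/0.54) = +0.091 V.

0.091 V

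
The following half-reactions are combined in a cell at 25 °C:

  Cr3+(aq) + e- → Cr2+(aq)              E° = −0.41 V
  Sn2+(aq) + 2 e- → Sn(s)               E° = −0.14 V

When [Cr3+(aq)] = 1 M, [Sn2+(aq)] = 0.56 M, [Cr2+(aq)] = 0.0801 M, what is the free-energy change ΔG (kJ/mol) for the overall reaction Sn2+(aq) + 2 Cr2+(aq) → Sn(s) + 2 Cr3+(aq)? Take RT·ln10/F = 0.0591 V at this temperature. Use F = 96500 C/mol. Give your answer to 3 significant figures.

E°cell = −0.14 − (−0.41) = +0.27 V; the balanced reaction transfers n = 2 electrons.
Q = [Cr3+(aq)]^2 / ([Sn2+(aq)]·[Cr2+(aq)]^2) = 278, so log Q = 2.445 and E = +0.27 − (0.0591/2)(2.445) = +0.1978 V.
Finally ΔG = −nFE = −(2)(96500 C/mol)(+0.1978 V) = −38.2 kJ/mol.

−38.2 kJ/mol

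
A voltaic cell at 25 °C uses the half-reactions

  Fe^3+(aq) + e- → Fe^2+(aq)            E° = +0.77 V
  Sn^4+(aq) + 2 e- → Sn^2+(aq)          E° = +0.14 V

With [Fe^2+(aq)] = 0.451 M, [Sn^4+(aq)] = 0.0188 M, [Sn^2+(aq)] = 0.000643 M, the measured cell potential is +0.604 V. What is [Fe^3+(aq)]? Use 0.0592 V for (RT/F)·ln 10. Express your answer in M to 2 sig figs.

0.89 M

With Fe³⁺/Fe²⁺ at the cathode and Sn⁴⁺/Sn²⁺ at the anode, E°cell = +0.77 − (+0.14) = +0.63 V (n = 2).
Rearranging E = E° − (0.0592/n)·log Q gives log Q = 2(+0.63 − (+0.604))/0.0592 = 0.878.
For 2 Fe^3+(aq) + Sn^2+(aq) → 2 Fe^2+(aq) + Sn^4+(aq), the reaction quotient is Q = ([Fe^2+(aq)]^2·[Sn^4+(aq)]) / ([Fe^3+(aq)]^2·[Sn^2+(aq)]).
Isolating [Fe^3+(aq)] in Q = 10^{0.878} yields log [Fe^3+(aq)] = −0.052, i.e. 0.89 M.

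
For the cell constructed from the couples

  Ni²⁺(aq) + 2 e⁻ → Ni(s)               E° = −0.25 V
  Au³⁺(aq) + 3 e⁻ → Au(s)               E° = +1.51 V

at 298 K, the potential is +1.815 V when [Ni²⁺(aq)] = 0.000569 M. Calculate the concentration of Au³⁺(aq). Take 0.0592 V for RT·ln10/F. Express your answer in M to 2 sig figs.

0.0083 M

With Au³⁺/Au at the cathode and Ni²⁺/Ni at the anode, E°cell = +1.51 − (−0.25) = +1.76 V (n = 6).
Since E = E° − (0.0592/n)·log Q, log Q = n(E° − E)/0.0592 = −5.574.
The balanced reaction is 2 Au³⁺(aq) + 3 Ni(s) → 2 Au(s) + 3 Ni²⁺(aq), so Q = [Ni²⁺(aq)]^3 / [Au³⁺(aq)]^2.
Solving for the unknown gives log [Au³⁺(aq)] = −2.080, so [Au³⁺(aq)] ≈ 0.0083 M.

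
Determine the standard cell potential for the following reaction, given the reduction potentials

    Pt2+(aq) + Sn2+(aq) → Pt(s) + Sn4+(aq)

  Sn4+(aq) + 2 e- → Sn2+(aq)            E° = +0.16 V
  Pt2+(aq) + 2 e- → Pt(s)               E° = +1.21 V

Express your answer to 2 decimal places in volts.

Pt2+(aq) gains electrons, so the Pt²⁺/Pt couple is the cathode; the Sn⁴⁺/Sn²⁺ couple is the anode.
E°cell = E°(cathode) − E°(anode) = +1.21 − (+0.16) = +1.05 V.

+1.05 V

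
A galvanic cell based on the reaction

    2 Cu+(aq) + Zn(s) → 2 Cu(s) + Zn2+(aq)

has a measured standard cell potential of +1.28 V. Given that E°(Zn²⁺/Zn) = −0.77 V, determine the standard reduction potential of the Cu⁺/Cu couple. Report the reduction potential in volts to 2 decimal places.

In the reaction as written the Cu⁺/Cu couple is reduced (cathode) and Zn²⁺/Zn is oxidized (anode), so E°cell = E°(Cu⁺/Cu) − E°(Zn²⁺/Zn).
E°(Cu⁺/Cu) = E°cell + E°(anode) = +1.28 + (−0.77) = +0.51 V.

+0.51 V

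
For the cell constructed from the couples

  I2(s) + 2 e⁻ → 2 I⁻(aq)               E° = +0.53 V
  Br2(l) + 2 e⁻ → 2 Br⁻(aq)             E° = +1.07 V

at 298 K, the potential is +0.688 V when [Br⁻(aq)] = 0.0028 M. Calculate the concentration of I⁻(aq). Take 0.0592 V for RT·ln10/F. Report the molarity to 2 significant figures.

0.89 M

Br₂/Br⁻ is the cathode (higher E°); E°cell = +1.07 − (+0.53) = +0.54 V with n = 2.
Since E = E° − (0.0592/n)·log Q, log Q = n(E° − E)/0.0592 = −5.000.
Balancing electrons gives Br2(l) + 2 I⁻(aq) → 2 Br⁻(aq) + I2(s); thus Q = [Br⁻(aq)]^2 / [I⁻(aq)]^2.
Isolating [I⁻(aq)] in Q = 10^{−5.000} yields log [I⁻(aq)] = −0.053, i.e. 0.89 M.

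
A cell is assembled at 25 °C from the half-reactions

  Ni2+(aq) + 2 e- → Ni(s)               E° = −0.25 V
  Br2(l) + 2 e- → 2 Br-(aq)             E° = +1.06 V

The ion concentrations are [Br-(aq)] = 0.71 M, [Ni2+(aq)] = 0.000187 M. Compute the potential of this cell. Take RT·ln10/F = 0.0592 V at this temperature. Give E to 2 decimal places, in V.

The Br₂/Br⁻ couple has the more positive E°, so it is the cathode; Ni²⁺/Ni is the anode.
E°cell = +1.06 − (−0.25) = +1.31 V, with n = 2 electrons transferred.
The balanced reaction is Br2(l) + Ni(s) → 2 Br-(aq) + Ni2+(aq), so Q = [Br-(aq)]^2·[Ni2+(aq)] = 9.43×10^−5 and log Q = −4.026.
E = E° − (0.0592/n)·log Q = +1.31 − (0.0592/2)(−4.026) = +1.43 V.

+1.43 V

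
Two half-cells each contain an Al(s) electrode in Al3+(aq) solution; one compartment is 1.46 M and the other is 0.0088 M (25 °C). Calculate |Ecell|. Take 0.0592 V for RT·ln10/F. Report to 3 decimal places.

For a concentration cell E°cell = 0, since both electrodes use the same couple.
The compartment with the higher Al3+(aq) concentration (1.46 M) acts as the cathode; ions are reduced there and produced at the dilute (0.0088 M) anode.
With n = 3, Ecell = −(0.0592/3)·log([dilute]/[conc]) = −(0.0592/3)·log(0.0088/1.46) = +0.044 V.

0.044 V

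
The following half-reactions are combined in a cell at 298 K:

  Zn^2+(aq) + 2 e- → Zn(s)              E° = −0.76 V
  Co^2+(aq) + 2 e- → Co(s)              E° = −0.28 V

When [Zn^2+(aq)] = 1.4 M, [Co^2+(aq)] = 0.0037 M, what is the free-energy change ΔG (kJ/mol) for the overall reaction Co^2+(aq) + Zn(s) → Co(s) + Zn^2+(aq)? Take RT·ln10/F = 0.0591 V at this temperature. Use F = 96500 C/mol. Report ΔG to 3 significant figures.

−77.9 kJ/mol

With Co²⁺/Co reduced at the cathode, E°cell = −0.28 − (−0.76) = +0.48 V and n = 2.
Q = [Zn^2+(aq)] / [Co^2+(aq)] = 378, so log Q = 2.578 and E = +0.48 − (0.0591/2)(2.578) = +0.4038 V.
ΔG = −nFE = −(2)(96500)(+0.4038) J/mol = −77.9 kJ/mol.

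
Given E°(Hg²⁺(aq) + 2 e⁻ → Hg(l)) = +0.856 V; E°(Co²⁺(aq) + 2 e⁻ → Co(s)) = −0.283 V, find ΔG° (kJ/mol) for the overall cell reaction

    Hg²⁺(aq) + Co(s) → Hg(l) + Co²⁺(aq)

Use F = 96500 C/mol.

−220 kJ/mol

In the reaction as written Hg²⁺(aq) is reduced, so the Hg²⁺/Hg couple is the cathode and Co²⁺/Co is the anode.
E°cell = +0.856 − (−0.283) = +1.139 V; balancing electrons gives n = 2.
ΔG° = −nFE°cell = −(2)(96500)(+1.139) J/mol = −220 kJ/mol.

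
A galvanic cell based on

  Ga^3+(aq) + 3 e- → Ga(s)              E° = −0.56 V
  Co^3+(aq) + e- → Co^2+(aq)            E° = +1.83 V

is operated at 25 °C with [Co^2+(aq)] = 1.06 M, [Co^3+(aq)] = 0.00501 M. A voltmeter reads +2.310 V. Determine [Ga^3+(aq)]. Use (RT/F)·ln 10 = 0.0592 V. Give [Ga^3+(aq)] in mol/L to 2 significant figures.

Co³⁺/Co²⁺ is the cathode (higher E°); E°cell = +1.83 − (−0.56) = +2.39 V with n = 3.
From the Nernst equation, log Q = n(E° − E)/0.0592 = 3·(+2.39 − (+2.310))/0.0592 = 4.054.
For 3 Co^3+(aq) + Ga(s) → 3 Co^2+(aq) + Ga^3+(aq), the reaction quotient is Q = ([Co^2+(aq)]^3·[Ga^3+(aq)]) / [Co^3+(aq)]^3.
Substituting the known concentrations and solving, log [Ga^3+(aq)] = −2.922 and [Ga^3+(aq)] = 0.0012 M.

0.0012 M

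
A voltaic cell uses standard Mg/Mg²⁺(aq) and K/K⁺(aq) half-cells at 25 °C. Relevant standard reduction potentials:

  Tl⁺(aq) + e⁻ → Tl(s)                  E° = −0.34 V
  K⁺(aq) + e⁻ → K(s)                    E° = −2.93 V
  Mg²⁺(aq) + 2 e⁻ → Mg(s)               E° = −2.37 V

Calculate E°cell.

The Mg²⁺/Mg couple has the higher E°, so Mg ion is reduced (cathode) and K is oxidized (anode).
E°cell = E°(cathode) − E°(anode) = −2.37 − (−2.93) = +0.56 V.

+0.56 V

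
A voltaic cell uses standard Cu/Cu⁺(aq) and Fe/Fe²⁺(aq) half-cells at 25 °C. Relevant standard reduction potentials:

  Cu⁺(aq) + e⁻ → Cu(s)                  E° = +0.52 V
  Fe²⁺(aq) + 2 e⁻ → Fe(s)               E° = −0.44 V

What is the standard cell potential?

+0.96 V

The Cu⁺/Cu couple has the higher E°, so Cu ion is reduced (cathode) and Fe is oxidized (anode).
E°cell = E°(cathode) − E°(anode) = +0.52 − (−0.44) = +0.96 V.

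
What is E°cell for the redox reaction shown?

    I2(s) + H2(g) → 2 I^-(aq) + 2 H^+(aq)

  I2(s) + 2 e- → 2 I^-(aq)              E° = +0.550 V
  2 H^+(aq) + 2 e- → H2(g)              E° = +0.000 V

In the reaction as written, I2(s) is reduced (cathode) and H^+(aq) is produced by oxidation at the anode.
E°cell = E°(cathode) − E°(anode) = +0.550 − (+0.000) = +0.550 V.

+0.550 V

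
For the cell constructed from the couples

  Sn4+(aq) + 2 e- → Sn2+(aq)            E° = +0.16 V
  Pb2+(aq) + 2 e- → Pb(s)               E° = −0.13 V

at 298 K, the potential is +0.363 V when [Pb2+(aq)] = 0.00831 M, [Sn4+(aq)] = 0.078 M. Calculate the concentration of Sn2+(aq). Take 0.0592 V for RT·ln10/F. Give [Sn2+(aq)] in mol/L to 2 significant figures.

0.032 M

With Sn⁴⁺/Sn²⁺ at the cathode and Pb²⁺/Pb at the anode, E°cell = +0.16 − (−0.13) = +0.29 V (n = 2).
From the Nernst equation, log Q = n(E° − E)/0.0592 = 2·(+0.29 − (+0.363))/0.0592 = −2.466.
For Sn4+(aq) + Pb(s) → Sn2+(aq) + Pb2+(aq), the reaction quotient is Q = ([Sn2+(aq)]·[Pb2+(aq)]) / [Sn4+(aq)].
Solving for the unknown gives log [Sn2+(aq)] = −1.494, so [Sn2+(aq)] ≈ 0.032 M.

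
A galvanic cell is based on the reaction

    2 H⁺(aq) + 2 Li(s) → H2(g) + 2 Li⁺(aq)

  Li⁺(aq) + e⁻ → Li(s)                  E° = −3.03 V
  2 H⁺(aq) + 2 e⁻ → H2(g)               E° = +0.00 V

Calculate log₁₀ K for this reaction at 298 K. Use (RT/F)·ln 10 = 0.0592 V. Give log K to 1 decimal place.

The 2H⁺/H₂ couple is reduced (cathode); E°cell = +0.00 − (−3.03) = +3.03 V with n = 2.
At equilibrium E = 0, so log K = nE°cell / 0.0592 = (2)(+3.03) / 0.0592 = 102.4.

log K = 102.4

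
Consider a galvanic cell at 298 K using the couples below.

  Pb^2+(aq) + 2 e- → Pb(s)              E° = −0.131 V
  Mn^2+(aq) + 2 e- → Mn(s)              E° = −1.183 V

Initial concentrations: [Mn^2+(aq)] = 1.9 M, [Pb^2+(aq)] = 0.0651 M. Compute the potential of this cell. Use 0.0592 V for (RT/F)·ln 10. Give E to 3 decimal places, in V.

Since E°(Pb²⁺/Pb) > E°(Mn²⁺/Mn), Pb²⁺/Pb serves as the cathode.
The standard potential is −0.131 − (−1.183) = +1.052 V and the balanced reaction transfers n = 2 electrons.
Balancing gives Pb^2+(aq) + Mn(s) → Pb(s) + Mn^2+(aq); hence Q = [Mn^2+(aq)] / [Pb^2+(aq)] = 29.2 (log Q = 1.465).
By the Nernst equation, E = +1.052 − (0.0592/2)·(1.465) = +1.009 V.

+1.009 V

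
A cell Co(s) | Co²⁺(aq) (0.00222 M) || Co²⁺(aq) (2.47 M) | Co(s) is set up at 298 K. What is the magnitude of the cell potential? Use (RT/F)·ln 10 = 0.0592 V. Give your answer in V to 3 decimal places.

For a concentration cell E°cell = 0, since both electrodes use the same couple.
The compartment with the higher Co²⁺(aq) concentration (2.47 M) acts as the cathode; ions are reduced there and produced at the dilute (0.00222 M) anode.
With n = 2, Ecell = −(0.0592/2)·log([dilute]/[conc]) = −(0.0592/2)·log(0.00222/2.47) = +0.090 V.

0.090 V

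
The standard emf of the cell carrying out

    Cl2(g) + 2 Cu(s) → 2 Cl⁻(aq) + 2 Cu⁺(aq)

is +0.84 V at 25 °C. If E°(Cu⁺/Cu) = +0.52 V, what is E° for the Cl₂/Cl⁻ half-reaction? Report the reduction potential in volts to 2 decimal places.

+1.36 V

In the reaction as written the Cl₂/Cl⁻ couple is reduced (cathode) and Cu⁺/Cu is oxidized (anode), so E°cell = E°(Cl₂/Cl⁻) − E°(Cu⁺/Cu).
E°(Cl₂/Cl⁻) = E°cell + E°(anode) = +0.84 + (+0.52) = +1.36 V.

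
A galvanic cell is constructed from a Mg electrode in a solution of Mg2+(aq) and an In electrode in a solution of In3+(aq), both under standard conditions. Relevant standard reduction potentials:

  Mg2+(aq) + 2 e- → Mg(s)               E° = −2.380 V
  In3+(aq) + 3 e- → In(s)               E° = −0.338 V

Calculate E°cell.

Of the two couples in this cell, the one with the more positive reduction potential is reduced at the cathode: here that is In³⁺/In (−0.338 V); Mg²⁺/Mg (−2.380 V) is the anode.
E°cell = E°(cathode) − E°(anode) = −0.338 − (−2.380) = +2.042 V.

+2.042 V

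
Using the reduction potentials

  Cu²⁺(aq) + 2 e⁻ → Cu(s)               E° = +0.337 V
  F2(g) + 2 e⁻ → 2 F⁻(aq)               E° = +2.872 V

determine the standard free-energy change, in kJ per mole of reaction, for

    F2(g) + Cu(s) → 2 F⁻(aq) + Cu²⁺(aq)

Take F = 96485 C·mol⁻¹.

In the reaction as written F2(g) is reduced, so the F₂/F⁻ couple is the cathode and Cu²⁺/Cu is the anode.
E°cell = +2.872 − (+0.337) = +2.535 V; balancing electrons gives n = 2.
ΔG° = −nFE°cell = −(2)(96485)(+2.535) J/mol = −489 kJ/mol.

−489 kJ/mol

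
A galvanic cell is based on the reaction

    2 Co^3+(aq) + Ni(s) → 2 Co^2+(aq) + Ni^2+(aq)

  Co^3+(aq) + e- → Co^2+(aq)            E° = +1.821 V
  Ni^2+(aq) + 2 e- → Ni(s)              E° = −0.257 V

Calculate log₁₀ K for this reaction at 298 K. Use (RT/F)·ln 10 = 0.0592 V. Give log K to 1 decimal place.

log K = 70.2

The Co³⁺/Co²⁺ couple is reduced (cathode); E°cell = +1.821 − (−0.257) = +2.078 V with n = 2.
At equilibrium E = 0, so log K = nE°cell / 0.0592 = (2)(+2.078) / 0.0592 = 70.2.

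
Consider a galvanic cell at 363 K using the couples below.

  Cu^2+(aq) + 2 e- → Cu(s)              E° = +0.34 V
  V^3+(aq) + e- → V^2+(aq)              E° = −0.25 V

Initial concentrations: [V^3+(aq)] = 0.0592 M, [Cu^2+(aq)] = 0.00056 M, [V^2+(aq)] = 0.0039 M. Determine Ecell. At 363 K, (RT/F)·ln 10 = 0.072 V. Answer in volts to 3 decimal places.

+0.388 V

Cu²⁺/Cu is reduced (cathode, E° = +0.34 V) and V³⁺/V²⁺ is oxidized (anode).
E°cell = E°cat − E°an = +0.34 − (−0.25) = +0.59 V; n = 2.
Balancing gives Cu^2+(aq) + 2 V^2+(aq) → Cu(s) + 2 V^3+(aq); hence Q = [V^3+(aq)]^2 / ([Cu^2+(aq)]·[V^2+(aq)]^2) = 4.11×10^5 (log Q = 5.614).
Applying E = E° − (RT ln10/nF)·log Q gives +0.59 − (0.072/2)(5.614) = +0.388 V.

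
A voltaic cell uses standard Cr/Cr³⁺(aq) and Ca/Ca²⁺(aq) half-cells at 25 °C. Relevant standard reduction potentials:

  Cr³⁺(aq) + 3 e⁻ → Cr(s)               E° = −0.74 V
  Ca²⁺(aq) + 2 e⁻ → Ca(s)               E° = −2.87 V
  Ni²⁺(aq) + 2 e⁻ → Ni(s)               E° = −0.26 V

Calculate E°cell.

+2.13 V

Of the two couples in this cell, the one with the more positive reduction potential is reduced at the cathode: here that is Cr³⁺/Cr (−0.74 V); Ca²⁺/Ca (−2.87 V) is the anode.
E°cell = E°(cathode) − E°(anode) = −0.74 − (−2.87) = +2.13 V.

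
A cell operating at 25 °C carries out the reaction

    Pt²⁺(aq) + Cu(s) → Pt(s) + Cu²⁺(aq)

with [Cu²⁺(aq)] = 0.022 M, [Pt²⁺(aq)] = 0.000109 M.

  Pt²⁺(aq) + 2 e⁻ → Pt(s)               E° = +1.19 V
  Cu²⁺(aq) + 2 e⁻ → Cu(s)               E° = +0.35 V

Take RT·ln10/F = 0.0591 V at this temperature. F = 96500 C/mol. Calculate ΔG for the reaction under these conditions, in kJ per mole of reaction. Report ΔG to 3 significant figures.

E°cell = +1.19 − (+0.35) = +0.84 V; the balanced reaction transfers n = 2 electrons.
The reaction quotient is [Cu²⁺(aq)] / [Pt²⁺(aq)] = 202; by Nernst, E = +0.84 − (0.0591/2)(2.305) = +0.7719 V.
Finally ΔG = −nFE = −(2)(96500 C/mol)(+0.7719 V) = −149 kJ/mol.

−149 kJ/mol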